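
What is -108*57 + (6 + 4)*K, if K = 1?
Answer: -6146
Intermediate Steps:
-108*57 + (6 + 4)*K = -108*57 + (6 + 4)*1 = -6156 + 10*1 = -6156 + 10 = -6146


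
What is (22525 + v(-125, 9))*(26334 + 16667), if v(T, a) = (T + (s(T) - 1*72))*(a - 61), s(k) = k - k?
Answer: 1409099769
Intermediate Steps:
s(k) = 0
v(T, a) = (-72 + T)*(-61 + a) (v(T, a) = (T + (0 - 1*72))*(a - 61) = (T + (0 - 72))*(-61 + a) = (T - 72)*(-61 + a) = (-72 + T)*(-61 + a))
(22525 + v(-125, 9))*(26334 + 16667) = (22525 + (4392 - 72*9 - 61*(-125) - 125*9))*(26334 + 16667) = (22525 + (4392 - 648 + 7625 - 1125))*43001 = (22525 + 10244)*43001 = 32769*43001 = 1409099769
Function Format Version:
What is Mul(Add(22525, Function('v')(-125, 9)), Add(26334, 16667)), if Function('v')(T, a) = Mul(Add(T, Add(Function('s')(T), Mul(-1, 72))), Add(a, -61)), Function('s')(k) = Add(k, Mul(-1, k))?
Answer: 1409099769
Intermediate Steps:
Function('s')(k) = 0
Function('v')(T, a) = Mul(Add(-72, T), Add(-61, a)) (Function('v')(T, a) = Mul(Add(T, Add(0, Mul(-1, 72))), Add(a, -61)) = Mul(Add(T, Add(0, -72)), Add(-61, a)) = Mul(Add(T, -72), Add(-61, a)) = Mul(Add(-72, T), Add(-61, a)))
Mul(Add(22525, Function('v')(-125, 9)), Add(26334, 16667)) = Mul(Add(22525, Add(4392, Mul(-72, 9), Mul(-61, -125), Mul(-125, 9))), Add(26334, 16667)) = Mul(Add(22525, Add(4392, -648, 7625, -1125)), 43001) = Mul(Add(22525, 10244), 43001) = Mul(32769, 43001) = 1409099769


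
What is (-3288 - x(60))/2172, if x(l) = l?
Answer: -279/181 ≈ -1.5414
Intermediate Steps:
(-3288 - x(60))/2172 = (-3288 - 1*60)/2172 = (-3288 - 60)*(1/2172) = -3348*1/2172 = -279/181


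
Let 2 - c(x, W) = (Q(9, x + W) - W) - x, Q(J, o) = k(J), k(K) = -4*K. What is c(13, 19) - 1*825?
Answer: -755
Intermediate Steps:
Q(J, o) = -4*J
c(x, W) = 38 + W + x (c(x, W) = 2 - ((-4*9 - W) - x) = 2 - ((-36 - W) - x) = 2 - (-36 - W - x) = 2 + (36 + W + x) = 38 + W + x)
c(13, 19) - 1*825 = (38 + 19 + 13) - 1*825 = 70 - 825 = -755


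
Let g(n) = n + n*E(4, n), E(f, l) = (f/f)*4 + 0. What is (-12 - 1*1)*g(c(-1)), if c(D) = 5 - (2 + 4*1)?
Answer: 65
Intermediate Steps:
E(f, l) = 4 (E(f, l) = 1*4 + 0 = 4 + 0 = 4)
c(D) = -1 (c(D) = 5 - (2 + 4) = 5 - 1*6 = 5 - 6 = -1)
g(n) = 5*n (g(n) = n + n*4 = n + 4*n = 5*n)
(-12 - 1*1)*g(c(-1)) = (-12 - 1*1)*(5*(-1)) = (-12 - 1)*(-5) = -13*(-5) = 65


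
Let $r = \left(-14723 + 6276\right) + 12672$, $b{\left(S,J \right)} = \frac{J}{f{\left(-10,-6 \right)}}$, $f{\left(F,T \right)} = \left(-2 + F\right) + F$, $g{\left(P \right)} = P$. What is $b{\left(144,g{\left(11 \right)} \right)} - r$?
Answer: $- \frac{8451}{2} \approx -4225.5$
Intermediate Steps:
$f{\left(F,T \right)} = -2 + 2 F$
$b{\left(S,J \right)} = - \frac{J}{22}$ ($b{\left(S,J \right)} = \frac{J}{-2 + 2 \left(-10\right)} = \frac{J}{-2 - 20} = \frac{J}{-22} = J \left(- \frac{1}{22}\right) = - \frac{J}{22}$)
$r = 4225$ ($r = -8447 + 12672 = 4225$)
$b{\left(144,g{\left(11 \right)} \right)} - r = \left(- \frac{1}{22}\right) 11 - 4225 = - \frac{1}{2} - 4225 = - \frac{8451}{2}$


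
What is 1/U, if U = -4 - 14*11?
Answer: -1/158 ≈ -0.0063291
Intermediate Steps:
U = -158 (U = -4 - 154 = -158)
1/U = 1/(-158) = -1/158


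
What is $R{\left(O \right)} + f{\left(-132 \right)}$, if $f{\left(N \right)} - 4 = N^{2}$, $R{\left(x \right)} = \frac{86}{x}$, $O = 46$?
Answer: $\frac{400887}{23} \approx 17430.0$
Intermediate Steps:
$f{\left(N \right)} = 4 + N^{2}$
$R{\left(O \right)} + f{\left(-132 \right)} = \frac{86}{46} + \left(4 + \left(-132\right)^{2}\right) = 86 \cdot \frac{1}{46} + \left(4 + 17424\right) = \frac{43}{23} + 17428 = \frac{400887}{23}$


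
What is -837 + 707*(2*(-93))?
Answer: -132339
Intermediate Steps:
-837 + 707*(2*(-93)) = -837 + 707*(-186) = -837 - 131502 = -132339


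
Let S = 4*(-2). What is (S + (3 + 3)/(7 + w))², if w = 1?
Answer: 841/16 ≈ 52.563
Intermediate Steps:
S = -8
(S + (3 + 3)/(7 + w))² = (-8 + (3 + 3)/(7 + 1))² = (-8 + 6/8)² = (-8 + 6*(⅛))² = (-8 + ¾)² = (-29/4)² = 841/16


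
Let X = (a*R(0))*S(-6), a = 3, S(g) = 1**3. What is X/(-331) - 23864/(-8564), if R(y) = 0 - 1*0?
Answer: 5966/2141 ≈ 2.7865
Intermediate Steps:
R(y) = 0 (R(y) = 0 + 0 = 0)
S(g) = 1
X = 0 (X = (3*0)*1 = 0*1 = 0)
X/(-331) - 23864/(-8564) = 0/(-331) - 23864/(-8564) = 0*(-1/331) - 23864*(-1/8564) = 0 + 5966/2141 = 5966/2141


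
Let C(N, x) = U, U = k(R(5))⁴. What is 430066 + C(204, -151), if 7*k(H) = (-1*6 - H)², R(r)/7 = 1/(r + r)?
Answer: 103664914277556641/240100000000 ≈ 4.3176e+5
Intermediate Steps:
R(r) = 7/(2*r) (R(r) = 7/(r + r) = 7/((2*r)) = 7*(1/(2*r)) = 7/(2*r))
k(H) = (-6 - H)²/7 (k(H) = (-1*6 - H)²/7 = (-6 - H)²/7)
U = 406067677556641/240100000000 (U = ((6 + (7/2)/5)²/7)⁴ = ((6 + (7/2)*(⅕))²/7)⁴ = ((6 + 7/10)²/7)⁴ = ((67/10)²/7)⁴ = ((⅐)*(4489/100))⁴ = (4489/700)⁴ = 406067677556641/240100000000 ≈ 1691.2)
C(N, x) = 406067677556641/240100000000
430066 + C(204, -151) = 430066 + 406067677556641/240100000000 = 103664914277556641/240100000000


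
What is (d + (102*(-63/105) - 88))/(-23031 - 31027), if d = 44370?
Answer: -110552/135145 ≈ -0.81802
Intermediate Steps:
(d + (102*(-63/105) - 88))/(-23031 - 31027) = (44370 + (102*(-63/105) - 88))/(-23031 - 31027) = (44370 + (102*(-63*1/105) - 88))/(-54058) = (44370 + (102*(-3/5) - 88))*(-1/54058) = (44370 + (-306/5 - 88))*(-1/54058) = (44370 - 746/5)*(-1/54058) = (221104/5)*(-1/54058) = -110552/135145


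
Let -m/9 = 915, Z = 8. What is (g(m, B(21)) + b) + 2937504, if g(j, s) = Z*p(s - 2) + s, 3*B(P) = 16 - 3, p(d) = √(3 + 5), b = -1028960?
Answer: 5725645/3 + 16*√2 ≈ 1.9086e+6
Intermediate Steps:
p(d) = 2*√2 (p(d) = √8 = 2*√2)
B(P) = 13/3 (B(P) = (16 - 3)/3 = (⅓)*13 = 13/3)
m = -8235 (m = -9*915 = -8235)
g(j, s) = s + 16*√2 (g(j, s) = 8*(2*√2) + s = 16*√2 + s = s + 16*√2)
(g(m, B(21)) + b) + 2937504 = ((13/3 + 16*√2) - 1028960) + 2937504 = (-3086867/3 + 16*√2) + 2937504 = 5725645/3 + 16*√2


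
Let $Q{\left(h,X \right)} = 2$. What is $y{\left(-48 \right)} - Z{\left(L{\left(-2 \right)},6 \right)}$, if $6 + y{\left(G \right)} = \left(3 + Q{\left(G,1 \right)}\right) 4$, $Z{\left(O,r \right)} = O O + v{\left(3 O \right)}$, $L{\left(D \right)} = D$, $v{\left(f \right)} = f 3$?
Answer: $28$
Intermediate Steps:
$v{\left(f \right)} = 3 f$
$Z{\left(O,r \right)} = O^{2} + 9 O$ ($Z{\left(O,r \right)} = O O + 3 \cdot 3 O = O^{2} + 9 O$)
$y{\left(G \right)} = 14$ ($y{\left(G \right)} = -6 + \left(3 + 2\right) 4 = -6 + 5 \cdot 4 = -6 + 20 = 14$)
$y{\left(-48 \right)} - Z{\left(L{\left(-2 \right)},6 \right)} = 14 - - 2 \left(9 - 2\right) = 14 - \left(-2\right) 7 = 14 - -14 = 14 + 14 = 28$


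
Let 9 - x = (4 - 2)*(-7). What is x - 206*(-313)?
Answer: 64501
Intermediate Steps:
x = 23 (x = 9 - (4 - 2)*(-7) = 9 - 2*(-7) = 9 - 1*(-14) = 9 + 14 = 23)
x - 206*(-313) = 23 - 206*(-313) = 23 + 64478 = 64501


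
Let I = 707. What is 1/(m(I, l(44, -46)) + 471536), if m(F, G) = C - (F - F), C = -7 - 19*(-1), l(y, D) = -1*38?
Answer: 1/471548 ≈ 2.1207e-6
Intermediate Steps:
l(y, D) = -38
C = 12 (C = -7 + 19 = 12)
m(F, G) = 12 (m(F, G) = 12 - (F - F) = 12 - 1*0 = 12 + 0 = 12)
1/(m(I, l(44, -46)) + 471536) = 1/(12 + 471536) = 1/471548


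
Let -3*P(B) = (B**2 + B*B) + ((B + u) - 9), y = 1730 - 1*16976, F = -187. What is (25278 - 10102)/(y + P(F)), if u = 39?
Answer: -45528/115519 ≈ -0.39412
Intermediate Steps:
y = -15246 (y = 1730 - 16976 = -15246)
P(B) = -10 - 2*B**2/3 - B/3 (P(B) = -((B**2 + B*B) + ((B + 39) - 9))/3 = -((B**2 + B**2) + ((39 + B) - 9))/3 = -(2*B**2 + (30 + B))/3 = -(30 + B + 2*B**2)/3 = -10 - 2*B**2/3 - B/3)
(25278 - 10102)/(y + P(F)) = (25278 - 10102)/(-15246 + (-10 - 2/3*(-187)**2 - 1/3*(-187))) = 15176/(-15246 + (-10 - 2/3*34969 + 187/3)) = 15176/(-15246 + (-10 - 69938/3 + 187/3)) = 15176/(-15246 - 69781/3) = 15176/(-115519/3) = 15176*(-3/115519) = -45528/115519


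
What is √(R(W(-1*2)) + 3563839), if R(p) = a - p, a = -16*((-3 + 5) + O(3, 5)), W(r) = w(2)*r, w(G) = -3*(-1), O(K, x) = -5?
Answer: √3563893 ≈ 1887.8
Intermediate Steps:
w(G) = 3
W(r) = 3*r
a = 48 (a = -16*((-3 + 5) - 5) = -16*(2 - 5) = -16*(-3) = 48)
R(p) = 48 - p
√(R(W(-1*2)) + 3563839) = √((48 - 3*(-1*2)) + 3563839) = √((48 - 3*(-2)) + 3563839) = √((48 - 1*(-6)) + 3563839) = √((48 + 6) + 3563839) = √(54 + 3563839) = √3563893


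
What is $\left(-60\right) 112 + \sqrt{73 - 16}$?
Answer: $-6720 + \sqrt{57} \approx -6712.5$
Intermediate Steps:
$\left(-60\right) 112 + \sqrt{73 - 16} = -6720 + \sqrt{57}$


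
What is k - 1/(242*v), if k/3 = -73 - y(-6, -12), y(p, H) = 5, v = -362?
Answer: -20499335/87604 ≈ -234.00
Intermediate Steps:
k = -234 (k = 3*(-73 - 1*5) = 3*(-73 - 5) = 3*(-78) = -234)
k - 1/(242*v) = -234 - 1/(242*(-362)) = -234 - (-1)/(242*362) = -234 - 1*(-1/87604) = -234 + 1/87604 = -20499335/87604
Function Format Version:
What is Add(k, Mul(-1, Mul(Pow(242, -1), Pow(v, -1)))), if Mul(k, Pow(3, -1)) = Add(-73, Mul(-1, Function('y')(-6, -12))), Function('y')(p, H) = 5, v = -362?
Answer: Rational(-20499335, 87604) ≈ -234.00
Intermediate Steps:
k = -234 (k = Mul(3, Add(-73, Mul(-1, 5))) = Mul(3, Add(-73, -5)) = Mul(3, -78) = -234)
Add(k, Mul(-1, Mul(Pow(242, -1), Pow(v, -1)))) = Add(-234, Mul(-1, Mul(Pow(242, -1), Pow(-362, -1)))) = Add(-234, Mul(-1, Mul(Rational(1, 242), Rational(-1, 362)))) = Add(-234, Mul(-1, Rational(-1, 87604))) = Add(-234, Rational(1, 87604)) = Rational(-20499335, 87604)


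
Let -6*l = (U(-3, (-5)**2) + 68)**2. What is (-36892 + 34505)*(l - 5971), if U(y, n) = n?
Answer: 35387275/2 ≈ 1.7694e+7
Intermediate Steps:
l = -2883/2 (l = -((-5)**2 + 68)**2/6 = -(25 + 68)**2/6 = -1/6*93**2 = -1/6*8649 = -2883/2 ≈ -1441.5)
(-36892 + 34505)*(l - 5971) = (-36892 + 34505)*(-2883/2 - 5971) = -2387*(-14825/2) = 35387275/2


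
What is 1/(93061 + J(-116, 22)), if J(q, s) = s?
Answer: 1/93083 ≈ 1.0743e-5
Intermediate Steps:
1/(93061 + J(-116, 22)) = 1/(93061 + 22) = 1/93083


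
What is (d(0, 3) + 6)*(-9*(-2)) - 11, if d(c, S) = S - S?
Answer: 97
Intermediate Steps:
d(c, S) = 0
(d(0, 3) + 6)*(-9*(-2)) - 11 = (0 + 6)*(-9*(-2)) - 11 = 6*18 - 11 = 108 - 11 = 97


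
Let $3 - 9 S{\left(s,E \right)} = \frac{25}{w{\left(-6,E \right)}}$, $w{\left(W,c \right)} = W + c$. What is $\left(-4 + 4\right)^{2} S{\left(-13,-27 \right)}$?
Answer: $0$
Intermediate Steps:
$S{\left(s,E \right)} = \frac{1}{3} - \frac{25}{9 \left(-6 + E\right)}$ ($S{\left(s,E \right)} = \frac{1}{3} - \frac{25 \frac{1}{-6 + E}}{9} = \frac{1}{3} - \frac{25}{9 \left(-6 + E\right)}$)
$\left(-4 + 4\right)^{2} S{\left(-13,-27 \right)} = \left(-4 + 4\right)^{2} \frac{-43 + 3 \left(-27\right)}{9 \left(-6 - 27\right)} = 0^{2} \frac{-43 - 81}{9 \left(-33\right)} = 0 \cdot \frac{1}{9} \left(- \frac{1}{33}\right) \left(-124\right) = 0 \cdot \frac{124}{297} = 0$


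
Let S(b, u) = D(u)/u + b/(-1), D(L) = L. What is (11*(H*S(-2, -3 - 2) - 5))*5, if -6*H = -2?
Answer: -220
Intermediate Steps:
H = 1/3 (H = -1/6*(-2) = 1/3 ≈ 0.33333)
S(b, u) = 1 - b (S(b, u) = u/u + b/(-1) = 1 + b*(-1) = 1 - b)
(11*(H*S(-2, -3 - 2) - 5))*5 = (11*((1 - 1*(-2))/3 - 5))*5 = (11*((1 + 2)/3 - 5))*5 = (11*((1/3)*3 - 5))*5 = (11*(1 - 5))*5 = (11*(-4))*5 = -44*5 = -220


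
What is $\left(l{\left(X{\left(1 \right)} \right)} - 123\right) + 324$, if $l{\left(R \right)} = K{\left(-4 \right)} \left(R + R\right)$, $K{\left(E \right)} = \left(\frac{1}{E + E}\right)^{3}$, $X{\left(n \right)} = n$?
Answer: $\frac{51455}{256} \approx 201.0$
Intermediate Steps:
$K{\left(E \right)} = \frac{1}{8 E^{3}}$ ($K{\left(E \right)} = \left(\frac{1}{2 E}\right)^{3} = \frac{1}{8 E^{3}}$)
$l{\left(R \right)} = - \frac{R}{256}$ ($l{\left(R \right)} = \frac{1}{8 \left(-64\right)} \left(R + R\right) = \frac{1}{8} \left(- \frac{1}{64}\right) 2 R = - \frac{2 R}{512} = - \frac{R}{256}$)
$\left(l{\left(X{\left(1 \right)} \right)} - 123\right) + 324 = \left(\left(- \frac{1}{256}\right) 1 - 123\right) + 324 = \left(- \frac{1}{256} - 123\right) + 324 = - \frac{31489}{256} + 324 = \frac{51455}{256}$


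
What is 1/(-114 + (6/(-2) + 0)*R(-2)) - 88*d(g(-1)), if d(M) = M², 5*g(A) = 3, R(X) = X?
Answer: -85561/2700 ≈ -31.689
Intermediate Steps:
g(A) = ⅗ (g(A) = (⅕)*3 = ⅗)
1/(-114 + (6/(-2) + 0)*R(-2)) - 88*d(g(-1)) = 1/(-114 + (6/(-2) + 0)*(-2)) - 88*(⅗)² = 1/(-114 + (6*(-½) + 0)*(-2)) - 88*9/25 = 1/(-114 + (-3 + 0)*(-2)) - 792/25 = 1/(-114 - 3*(-2)) - 792/25 = 1/(-114 + 6) - 792/25 = 1/(-108) - 792/25 = -1/108 - 792/25 = -85561/2700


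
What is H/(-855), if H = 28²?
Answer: -784/855 ≈ -0.91696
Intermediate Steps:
H = 784
H/(-855) = 784/(-855) = 784*(-1/855) = -784/855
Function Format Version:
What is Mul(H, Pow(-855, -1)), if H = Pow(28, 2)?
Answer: Rational(-784, 855) ≈ -0.91696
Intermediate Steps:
H = 784
Mul(H, Pow(-855, -1)) = Mul(784, Pow(-855, -1)) = Mul(784, Rational(-1, 855)) = Rational(-784, 855)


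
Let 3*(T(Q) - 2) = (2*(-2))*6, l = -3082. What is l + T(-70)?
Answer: -3088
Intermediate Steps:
T(Q) = -6 (T(Q) = 2 + ((2*(-2))*6)/3 = 2 + (-4*6)/3 = 2 + (⅓)*(-24) = 2 - 8 = -6)
l + T(-70) = -3082 - 6 = -3088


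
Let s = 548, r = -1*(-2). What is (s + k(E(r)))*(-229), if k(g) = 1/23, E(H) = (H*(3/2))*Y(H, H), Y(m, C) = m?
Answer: -2886545/23 ≈ -1.2550e+5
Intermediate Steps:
r = 2
E(H) = 3*H**2/2 (E(H) = (H*(3/2))*H = (3*H/2)*H = 3*H**2/2)
k(g) = 1/23
(s + k(E(r)))*(-229) = (548 + 1/23)*(-229) = (12605/23)*(-229) = -2886545/23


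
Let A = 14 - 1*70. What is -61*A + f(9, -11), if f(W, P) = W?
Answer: 3425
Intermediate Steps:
A = -56 (A = 14 - 70 = -56)
-61*A + f(9, -11) = -61*(-56) + 9 = 3416 + 9 = 3425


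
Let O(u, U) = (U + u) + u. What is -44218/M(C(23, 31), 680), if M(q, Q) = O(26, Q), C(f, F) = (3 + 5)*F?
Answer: -22109/366 ≈ -60.407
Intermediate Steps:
C(f, F) = 8*F
O(u, U) = U + 2*u
M(q, Q) = 52 + Q (M(q, Q) = Q + 2*26 = Q + 52 = 52 + Q)
-44218/M(C(23, 31), 680) = -44218/(52 + 680) = -44218/732 = -44218*1/732 = -22109/366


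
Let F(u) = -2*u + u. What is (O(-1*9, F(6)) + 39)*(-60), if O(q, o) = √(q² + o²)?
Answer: -2340 - 180*√13 ≈ -2989.0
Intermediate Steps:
F(u) = -u
O(q, o) = √(o² + q²)
(O(-1*9, F(6)) + 39)*(-60) = (√((-1*6)² + (-1*9)²) + 39)*(-60) = (√((-6)² + (-9)²) + 39)*(-60) = (√(36 + 81) + 39)*(-60) = (√117 + 39)*(-60) = (3*√13 + 39)*(-60) = (39 + 3*√13)*(-60) = -2340 - 180*√13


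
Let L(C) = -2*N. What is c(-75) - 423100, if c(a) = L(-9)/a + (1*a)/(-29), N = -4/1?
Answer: -920237107/2175 ≈ -4.2310e+5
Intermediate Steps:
N = -4 (N = -4*1 = -4)
L(C) = 8 (L(C) = -2*(-4) = 8)
c(a) = 8/a - a/29 (c(a) = 8/a + (1*a)/(-29) = 8/a + a*(-1/29) = 8/a - a/29)
c(-75) - 423100 = (8/(-75) - 1/29*(-75)) - 423100 = (8*(-1/75) + 75/29) - 423100 = (-8/75 + 75/29) - 423100 = 5393/2175 - 423100 = -920237107/2175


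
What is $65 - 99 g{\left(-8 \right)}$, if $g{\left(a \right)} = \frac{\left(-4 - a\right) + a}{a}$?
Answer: $\frac{31}{2} \approx 15.5$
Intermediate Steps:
$g{\left(a \right)} = - \frac{4}{a}$
$65 - 99 g{\left(-8 \right)} = 65 - 99 \left(- \frac{4}{-8}\right) = 65 - 99 \left(\left(-4\right) \left(- \frac{1}{8}\right)\right) = 65 - \frac{99}{2} = \frac{31}{2}$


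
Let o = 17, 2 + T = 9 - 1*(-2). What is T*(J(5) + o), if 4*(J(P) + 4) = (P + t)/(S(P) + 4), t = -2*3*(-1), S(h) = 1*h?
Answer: 479/4 ≈ 119.75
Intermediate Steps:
S(h) = h
T = 9 (T = -2 + (9 - 1*(-2)) = -2 + (9 + 2) = -2 + 11 = 9)
t = 6 (t = -6*(-1) = 6)
J(P) = -4 + (6 + P)/(4*(4 + P)) (J(P) = -4 + ((P + 6)/(P + 4))/4 = -4 + ((6 + P)/(4 + P))/4 = -4 + (6 + P)/(4*(4 + P)))
T*(J(5) + o) = 9*((-58 - 15*5)/(4*(4 + 5)) + 17) = 9*((1/4)*(-58 - 75)/9 + 17) = 9*((1/4)*(1/9)*(-133) + 17) = 9*(-133/36 + 17) = 9*(479/36) = 479/4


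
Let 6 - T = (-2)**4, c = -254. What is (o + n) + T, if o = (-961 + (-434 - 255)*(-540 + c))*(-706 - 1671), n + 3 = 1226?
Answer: -1298090372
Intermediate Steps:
n = 1223 (n = -3 + 1226 = 1223)
T = -10 (T = 6 - 1*(-2)**4 = 6 - 1*16 = 6 - 16 = -10)
o = -1298091585 (o = (-961 + (-434 - 255)*(-540 - 254))*(-706 - 1671) = (-961 - 689*(-794))*(-2377) = (-961 + 547066)*(-2377) = 546105*(-2377) = -1298091585)
(o + n) + T = (-1298091585 + 1223) - 10 = -1298090362 - 10 = -1298090372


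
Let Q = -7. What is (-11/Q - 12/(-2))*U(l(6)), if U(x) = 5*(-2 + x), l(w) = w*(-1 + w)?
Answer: 1060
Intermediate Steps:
U(x) = -10 + 5*x
(-11/Q - 12/(-2))*U(l(6)) = (-11/(-7) - 12/(-2))*(-10 + 5*(6*(-1 + 6))) = (-11*(-1/7) - 12*(-1/2))*(-10 + 5*(6*5)) = (11/7 + 6)*(-10 + 5*30) = 53*(-10 + 150)/7 = (53/7)*140 = 1060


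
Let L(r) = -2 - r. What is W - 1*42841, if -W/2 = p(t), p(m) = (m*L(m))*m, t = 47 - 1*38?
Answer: -41059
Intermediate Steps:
t = 9 (t = 47 - 38 = 9)
p(m) = m²*(-2 - m) (p(m) = (m*(-2 - m))*m = m²*(-2 - m))
W = 1782 (W = -2*9²*(-2 - 1*9) = -162*(-2 - 9) = -162*(-11) = -2*(-891) = 1782)
W - 1*42841 = 1782 - 1*42841 = 1782 - 42841 = -41059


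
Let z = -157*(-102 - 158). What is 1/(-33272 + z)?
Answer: 1/7548 ≈ 0.00013249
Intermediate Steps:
z = 40820 (z = -157*(-260) = 40820)
1/(-33272 + z) = 1/(-33272 + 40820) = 1/7548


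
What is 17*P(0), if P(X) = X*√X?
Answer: 0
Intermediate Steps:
P(X) = X^(3/2)
17*P(0) = 17*0^(3/2) = 17*0 = 0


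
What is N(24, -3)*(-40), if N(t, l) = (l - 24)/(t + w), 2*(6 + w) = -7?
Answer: 2160/29 ≈ 74.483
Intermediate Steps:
w = -19/2 (w = -6 + (½)*(-7) = -6 - 7/2 = -19/2 ≈ -9.5000)
N(t, l) = (-24 + l)/(-19/2 + t) (N(t, l) = (l - 24)/(t - 19/2) = (-24 + l)/(-19/2 + t))
N(24, -3)*(-40) = (2*(-24 - 3)/(-19 + 2*24))*(-40) = (2*(-27)/(-19 + 48))*(-40) = (2*(-27)/29)*(-40) = (2*(1/29)*(-27))*(-40) = -54/29*(-40) = 2160/29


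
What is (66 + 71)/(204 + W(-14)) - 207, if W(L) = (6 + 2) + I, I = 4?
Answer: -44575/216 ≈ -206.37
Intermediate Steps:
W(L) = 12 (W(L) = (6 + 2) + 4 = 8 + 4 = 12)
(66 + 71)/(204 + W(-14)) - 207 = (66 + 71)/(204 + 12) - 207 = 137/216 - 207 = -44575/216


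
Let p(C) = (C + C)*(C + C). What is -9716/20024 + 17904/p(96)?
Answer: 883/1922304 ≈ 0.00045934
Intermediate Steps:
p(C) = 4*C² (p(C) = (2*C)*(2*C) = 4*C²)
-9716/20024 + 17904/p(96) = -9716/20024 + 17904/((4*96²)) = -9716*1/20024 + 17904/((4*9216)) = -2429/5006 + 17904/36864 = -2429/5006 + 17904*(1/36864) = -2429/5006 + 373/768 = 883/1922304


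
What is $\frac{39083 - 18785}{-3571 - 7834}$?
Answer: $- \frac{20298}{11405} \approx -1.7797$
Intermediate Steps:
$\frac{39083 - 18785}{-3571 - 7834} = \frac{20298}{-11405} = 20298 \left(- \frac{1}{11405}\right) = - \frac{20298}{11405}$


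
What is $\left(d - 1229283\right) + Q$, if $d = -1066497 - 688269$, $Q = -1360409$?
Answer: $-4344458$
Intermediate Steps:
$d = -1754766$ ($d = -1066497 - 688269 = -1754766$)
$\left(d - 1229283\right) + Q = \left(-1754766 - 1229283\right) - 1360409 = -2984049 - 1360409 = -4344458$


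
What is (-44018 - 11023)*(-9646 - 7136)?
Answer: 923698062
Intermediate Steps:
(-44018 - 11023)*(-9646 - 7136) = -55041*(-16782) = 923698062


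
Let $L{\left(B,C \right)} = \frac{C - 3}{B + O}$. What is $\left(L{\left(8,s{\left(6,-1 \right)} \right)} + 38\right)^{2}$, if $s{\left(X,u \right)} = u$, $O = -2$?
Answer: $\frac{12544}{9} \approx 1393.8$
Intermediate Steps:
$L{\left(B,C \right)} = \frac{-3 + C}{-2 + B}$ ($L{\left(B,C \right)} = \frac{C - 3}{B - 2} = \frac{-3 + C}{-2 + B}$)
$\left(L{\left(8,s{\left(6,-1 \right)} \right)} + 38\right)^{2} = \left(\frac{-3 - 1}{-2 + 8} + 38\right)^{2} = \left(\frac{1}{6} \left(-4\right) + 38\right)^{2} = \left(- \frac{2}{3} + 38\right)^{2} = \left(\frac{112}{3}\right)^{2} = \frac{12544}{9}$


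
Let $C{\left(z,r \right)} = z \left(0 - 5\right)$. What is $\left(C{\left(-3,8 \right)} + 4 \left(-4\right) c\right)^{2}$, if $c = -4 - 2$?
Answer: $12321$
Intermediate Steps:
$c = -6$ ($c = -4 - 2 = -6$)
$C{\left(z,r \right)} = - 5 z$ ($C{\left(z,r \right)} = z \left(-5\right) = - 5 z$)
$\left(C{\left(-3,8 \right)} + 4 \left(-4\right) c\right)^{2} = \left(\left(-5\right) \left(-3\right) + 4 \left(-4\right) \left(-6\right)\right)^{2} = \left(15 - -96\right)^{2} = \left(15 + 96\right)^{2} = 111^{2} = 12321$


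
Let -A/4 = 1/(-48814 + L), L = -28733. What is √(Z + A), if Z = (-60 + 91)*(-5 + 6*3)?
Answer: √2423455805415/77547 ≈ 20.075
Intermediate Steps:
Z = 403 (Z = 31*(-5 + 18) = 31*13 = 403)
A = 4/77547 (A = -4/(-48814 - 28733) = -4/(-77547) = -4*(-1/77547) = 4/77547 ≈ 5.1582e-5)
√(Z + A) = √(403 + 4/77547) = √(31251445/77547) = √2423455805415/77547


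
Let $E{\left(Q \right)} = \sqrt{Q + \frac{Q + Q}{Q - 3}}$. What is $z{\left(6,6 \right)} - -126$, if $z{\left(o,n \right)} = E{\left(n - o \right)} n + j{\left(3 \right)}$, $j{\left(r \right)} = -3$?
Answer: $123$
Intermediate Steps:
$E{\left(Q \right)} = \sqrt{Q + \frac{2 Q}{-3 + Q}}$
$z{\left(o,n \right)} = -3 + n \sqrt{\frac{\left(n - o\right) \left(-1 + n - o\right)}{-3 + n - o}}$ ($z{\left(o,n \right)} = \sqrt{\frac{\left(n - o\right) \left(-1 + \left(n - o\right)\right)}{-3 + \left(n - o\right)}} n - 3 = \sqrt{\frac{\left(n - o\right) \left(-1 + n - o\right)}{-3 + n - o}} n - 3 = n \sqrt{\frac{\left(n - o\right) \left(-1 + n - o\right)}{-3 + n - o}} - 3 = -3 + n \sqrt{\frac{\left(n - o\right) \left(-1 + n - o\right)}{-3 + n - o}}$)
$z{\left(6,6 \right)} - -126 = \left(-3 + 6 \sqrt{\frac{\left(6 - 6\right) \left(1 + 6 - 6\right)}{3 + 6 - 6}}\right) - -126 = \left(-3 + 6 \sqrt{\frac{\left(6 - 6\right) \left(1 + 6 - 6\right)}{3 + 6 - 6}}\right) + 126 = \left(-3 + 6 \sqrt{\frac{1}{3} \cdot 0 \cdot 1}\right) + 126 = \left(-3 + 6 \sqrt{0}\right) + 126 = \left(-3 + 6 \cdot 0\right) + 126 = \left(-3 + 0\right) + 126 = -3 + 126 = 123$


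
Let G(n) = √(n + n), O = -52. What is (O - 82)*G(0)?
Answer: 0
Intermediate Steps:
G(n) = √2*√n (G(n) = √(2*n) = √2*√n)
(O - 82)*G(0) = (-52 - 82)*(√2*√0) = -134*√2*0 = -134*0 = 0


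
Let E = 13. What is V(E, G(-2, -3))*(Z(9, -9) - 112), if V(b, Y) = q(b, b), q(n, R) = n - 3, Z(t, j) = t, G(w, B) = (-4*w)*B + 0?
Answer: -1030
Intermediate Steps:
G(w, B) = -4*B*w (G(w, B) = -4*B*w + 0 = -4*B*w)
q(n, R) = -3 + n
V(b, Y) = -3 + b
V(E, G(-2, -3))*(Z(9, -9) - 112) = (-3 + 13)*(9 - 112) = 10*(-103) = -1030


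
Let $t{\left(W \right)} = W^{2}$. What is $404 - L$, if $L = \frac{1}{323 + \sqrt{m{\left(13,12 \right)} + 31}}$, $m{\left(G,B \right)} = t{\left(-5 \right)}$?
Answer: $\frac{42125969}{104273} + \frac{2 \sqrt{14}}{104273} \approx 404.0$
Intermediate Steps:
$m{\left(G,B \right)} = 25$ ($m{\left(G,B \right)} = \left(-5\right)^{2} = 25$)
$L = \frac{1}{323 + 2 \sqrt{14}}$ ($L = \frac{1}{323 + \sqrt{25 + 31}} = \frac{1}{323 + \sqrt{56}} = \frac{1}{323 + 2 \sqrt{14}} \approx 0.0030259$)
$404 - L = 404 - \left(\frac{323}{104273} - \frac{2 \sqrt{14}}{104273}\right) = \frac{42125969}{104273} + \frac{2 \sqrt{14}}{104273}$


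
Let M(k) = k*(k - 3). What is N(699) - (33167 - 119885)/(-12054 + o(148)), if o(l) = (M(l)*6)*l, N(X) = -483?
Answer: -1533061840/3174071 ≈ -483.00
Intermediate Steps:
M(k) = k*(-3 + k)
o(l) = 6*l²*(-3 + l) (o(l) = ((l*(-3 + l))*6)*l = (6*l*(-3 + l))*l = 6*l²*(-3 + l))
N(699) - (33167 - 119885)/(-12054 + o(148)) = -483 - (33167 - 119885)/(-12054 + 6*148²*(-3 + 148)) = -483 - (-86718)/(-12054 + 6*21904*145) = -483 - (-86718)/(-12054 + 19056480) = -483 - (-86718)/19044426 = -483 - 1*(-14453/3174071) = -483 + 14453/3174071 = -1533061840/3174071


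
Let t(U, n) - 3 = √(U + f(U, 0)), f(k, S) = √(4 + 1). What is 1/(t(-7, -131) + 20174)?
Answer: 1/(20177 + I*√(7 - √5)) ≈ 4.9561e-5 - 5.4e-9*I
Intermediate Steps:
f(k, S) = √5
t(U, n) = 3 + √(U + √5)
1/(t(-7, -131) + 20174) = 1/((3 + √(-7 + √5)) + 20174) = 1/(20177 + √(-7 + √5))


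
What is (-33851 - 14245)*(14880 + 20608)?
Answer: -1706830848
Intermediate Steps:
(-33851 - 14245)*(14880 + 20608) = -48096*35488 = -1706830848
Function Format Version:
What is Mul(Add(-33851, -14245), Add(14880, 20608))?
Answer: -1706830848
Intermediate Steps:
Mul(Add(-33851, -14245), Add(14880, 20608)) = Mul(-48096, 35488) = -1706830848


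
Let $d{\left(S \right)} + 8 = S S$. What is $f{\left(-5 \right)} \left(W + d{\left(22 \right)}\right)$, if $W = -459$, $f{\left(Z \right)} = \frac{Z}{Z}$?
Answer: $17$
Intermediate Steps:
$f{\left(Z \right)} = 1$
$d{\left(S \right)} = -8 + S^{2}$ ($d{\left(S \right)} = -8 + S S = -8 + S^{2}$)
$f{\left(-5 \right)} \left(W + d{\left(22 \right)}\right) = 1 \left(-459 - \left(8 - 22^{2}\right)\right) = 1 \left(-459 + \left(-8 + 484\right)\right) = 1 \left(-459 + 476\right) = 1 \cdot 17 = 17$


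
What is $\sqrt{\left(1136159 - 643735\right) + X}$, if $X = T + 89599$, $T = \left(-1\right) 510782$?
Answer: $\sqrt{71241} \approx 266.91$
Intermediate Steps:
$T = -510782$
$X = -421183$ ($X = -510782 + 89599 = -421183$)
$\sqrt{\left(1136159 - 643735\right) + X} = \sqrt{\left(1136159 - 643735\right) - 421183} = \sqrt{492424 - 421183} = \sqrt{71241}$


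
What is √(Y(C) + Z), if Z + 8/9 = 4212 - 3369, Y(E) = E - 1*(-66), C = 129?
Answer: √9334/3 ≈ 32.204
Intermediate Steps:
Y(E) = 66 + E (Y(E) = E + 66 = 66 + E)
Z = 7579/9 (Z = -8/9 + (4212 - 3369) = -8/9 + 843 = 7579/9 ≈ 842.11)
√(Y(C) + Z) = √((66 + 129) + 7579/9) = √(195 + 7579/9) = √(9334/9) = √9334/3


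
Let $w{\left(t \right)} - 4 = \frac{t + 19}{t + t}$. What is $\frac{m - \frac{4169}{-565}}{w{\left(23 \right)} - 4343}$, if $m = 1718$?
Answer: $- \frac{22421297}{56373440} \approx -0.39773$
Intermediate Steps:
$w{\left(t \right)} = 4 + \frac{19 + t}{2 t}$ ($w{\left(t \right)} = 4 + \frac{t + 19}{t + t} = 4 + \frac{19 + t}{2 t}$)
$\frac{m - \frac{4169}{-565}}{w{\left(23 \right)} - 4343} = \frac{1718 - \frac{4169}{-565}}{\frac{19 + 9 \cdot 23}{2 \cdot 23} - 4343} = \frac{1718 - - \frac{4169}{565}}{\frac{1}{2} \cdot \frac{1}{23} \left(19 + 207\right) - 4343} = \frac{1718 + \frac{4169}{565}}{\frac{1}{2} \cdot \frac{1}{23} \cdot 226 - 4343} = \frac{974839}{565 \left(\frac{113}{23} - 4343\right)} = \frac{974839}{565 \left(- \frac{99776}{23}\right)} = \frac{974839}{565} \left(- \frac{23}{99776}\right) = - \frac{22421297}{56373440}$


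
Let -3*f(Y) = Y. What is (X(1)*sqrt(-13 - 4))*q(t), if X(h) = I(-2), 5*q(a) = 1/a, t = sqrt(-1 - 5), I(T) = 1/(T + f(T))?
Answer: -sqrt(102)/40 ≈ -0.25249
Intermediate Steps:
f(Y) = -Y/3
I(T) = 3/(2*T) (I(T) = 1/(T - T/3) = 1/(2*T/3) = 3/(2*T))
t = I*sqrt(6) (t = sqrt(-6) = I*sqrt(6) ≈ 2.4495*I)
q(a) = 1/(5*a)
X(h) = -3/4 (X(h) = (3/2)/(-2) = (3/2)*(-1/2) = -3/4)
(X(1)*sqrt(-13 - 4))*q(t) = (-3*sqrt(-13 - 4)/4)*(1/(5*((I*sqrt(6))))) = (-3*I*sqrt(17)/4)*((-I*sqrt(6)/6)/5) = (-3*I*sqrt(17)/4)*(-I*sqrt(6)/30) = -sqrt(102)/40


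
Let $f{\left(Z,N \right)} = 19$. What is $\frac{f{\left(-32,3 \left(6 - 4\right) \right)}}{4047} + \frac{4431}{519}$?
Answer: $\frac{314774}{36849} \approx 8.5423$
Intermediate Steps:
$\frac{f{\left(-32,3 \left(6 - 4\right) \right)}}{4047} + \frac{4431}{519} = \frac{19}{4047} + \frac{4431}{519} = 19 \cdot \frac{1}{4047} + 4431 \cdot \frac{1}{519} = \frac{1}{213} + \frac{1477}{173} = \frac{314774}{36849}$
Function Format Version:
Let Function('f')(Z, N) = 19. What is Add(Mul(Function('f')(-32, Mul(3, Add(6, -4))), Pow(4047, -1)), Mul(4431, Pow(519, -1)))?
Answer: Rational(314774, 36849) ≈ 8.5423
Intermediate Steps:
Add(Mul(Function('f')(-32, Mul(3, Add(6, -4))), Pow(4047, -1)), Mul(4431, Pow(519, -1))) = Add(Mul(19, Pow(4047, -1)), Mul(4431, Pow(519, -1))) = Add(Mul(19, Rational(1, 4047)), Mul(4431, Rational(1, 519))) = Add(Rational(1, 213), Rational(1477, 173)) = Rational(314774, 36849)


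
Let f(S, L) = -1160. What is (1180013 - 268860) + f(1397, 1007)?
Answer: 909993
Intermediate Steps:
(1180013 - 268860) + f(1397, 1007) = (1180013 - 268860) - 1160 = 911153 - 1160 = 909993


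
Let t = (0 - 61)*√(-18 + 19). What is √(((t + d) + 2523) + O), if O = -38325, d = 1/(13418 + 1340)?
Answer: I*√7810909885974/14758 ≈ 189.38*I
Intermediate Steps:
d = 1/14758 ≈ 6.7760e-5
t = -61 (t = -61*√1 = -61*1 = -61)
√(((t + d) + 2523) + O) = √(((-61 + 1/14758) + 2523) - 38325) = √((-900237/14758 + 2523) - 38325) = √(36334197/14758 - 38325) = √(-529266153/14758) = I*√7810909885974/14758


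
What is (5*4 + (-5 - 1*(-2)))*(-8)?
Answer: -136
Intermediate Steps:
(5*4 + (-5 - 1*(-2)))*(-8) = (20 + (-5 + 2))*(-8) = (20 - 3)*(-8) = 17*(-8) = -136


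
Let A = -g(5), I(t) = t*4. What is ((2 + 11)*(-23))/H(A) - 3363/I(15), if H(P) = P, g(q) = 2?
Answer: 1869/20 ≈ 93.450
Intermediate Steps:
I(t) = 4*t
A = -2 (A = -1*2 = -2)
((2 + 11)*(-23))/H(A) - 3363/I(15) = ((2 + 11)*(-23))/(-2) - 3363/(4*15) = (13*(-23))*(-1/2) - 3363/60 = -299*(-1/2) - 3363*1/60 = 299/2 - 1121/20 = 1869/20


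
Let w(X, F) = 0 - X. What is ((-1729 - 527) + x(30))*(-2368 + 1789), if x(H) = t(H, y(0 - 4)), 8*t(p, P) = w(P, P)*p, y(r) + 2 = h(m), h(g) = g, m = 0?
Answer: 2603763/2 ≈ 1.3019e+6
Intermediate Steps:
w(X, F) = -X
y(r) = -2 (y(r) = -2 + 0 = -2)
t(p, P) = -P*p/8 (t(p, P) = ((-P)*p)/8 = (-P*p)/8 = -P*p/8)
x(H) = H/4 (x(H) = -1/8*(-2)*H = H/4)
((-1729 - 527) + x(30))*(-2368 + 1789) = ((-1729 - 527) + (1/4)*30)*(-2368 + 1789) = (-2256 + 15/2)*(-579) = -4497/2*(-579) = 2603763/2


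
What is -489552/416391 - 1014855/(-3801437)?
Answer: -479474865973/527628051289 ≈ -0.90874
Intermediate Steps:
-489552/416391 - 1014855/(-3801437) = -489552*1/416391 - 1014855*(-1/3801437) = -163184/138797 + 1014855/3801437 = -479474865973/527628051289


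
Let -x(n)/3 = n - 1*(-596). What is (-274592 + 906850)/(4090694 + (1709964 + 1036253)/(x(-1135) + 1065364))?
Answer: 674607273098/4364695521031 ≈ 0.15456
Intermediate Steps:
x(n) = -1788 - 3*n (x(n) = -3*(n - 1*(-596)) = -3*(n + 596) = -3*(596 + n) = -1788 - 3*n)
(-274592 + 906850)/(4090694 + (1709964 + 1036253)/(x(-1135) + 1065364)) = (-274592 + 906850)/(4090694 + (1709964 + 1036253)/((-1788 - 3*(-1135)) + 1065364)) = 632258/(4090694 + 2746217/((-1788 + 3405) + 1065364)) = 632258/(4090694 + 2746217/(1617 + 1065364)) = 632258/(4090694 + 2746217/1066981) = 632258/(4364695521031/1066981) = 632258*(1066981/4364695521031) = 674607273098/4364695521031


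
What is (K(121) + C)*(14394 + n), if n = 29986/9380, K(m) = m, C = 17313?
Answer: 588596709601/2345 ≈ 2.5100e+8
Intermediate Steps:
n = 14993/4690 (n = 29986*(1/9380) = 14993/4690 ≈ 3.1968)
(K(121) + C)*(14394 + n) = (121 + 17313)*(14394 + 14993/4690) = 17434*(67522853/4690) = 588596709601/2345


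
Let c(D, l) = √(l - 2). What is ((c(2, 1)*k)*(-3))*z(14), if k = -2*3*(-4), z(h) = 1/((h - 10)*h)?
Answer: -9*I/7 ≈ -1.2857*I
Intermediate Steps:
z(h) = 1/(h*(-10 + h)) (z(h) = 1/((-10 + h)*h) = 1/(h*(-10 + h)))
c(D, l) = √(-2 + l)
k = 24 (k = -6*(-4) = 24)
((c(2, 1)*k)*(-3))*z(14) = ((√(-2 + 1)*24)*(-3))*(1/(14*(-10 + 14))) = ((√(-1)*24)*(-3))*((1/14)/4) = ((I*24)*(-3))*((1/14)*(¼)) = ((24*I)*(-3))*(1/56) = -72*I*(1/56) = -9*I/7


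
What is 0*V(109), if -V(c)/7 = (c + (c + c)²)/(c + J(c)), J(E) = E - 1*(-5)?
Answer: 0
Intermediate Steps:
J(E) = 5 + E (J(E) = E + 5 = 5 + E)
V(c) = -7*(c + 4*c²)/(5 + 2*c) (V(c) = -7*(c + (c + c)²)/(c + (5 + c)) = -7*(c + (2*c)²)/(5 + 2*c) = -7*(c + 4*c²)/(5 + 2*c))
0*V(109) = 0*(-7*109*(1 + 4*109)/(5 + 2*109)) = 0*(-7*109*(1 + 436)/(5 + 218)) = 0*(-7*109*437/223) = 0*(-7*109*1/223*437) = 0*(-333431/223) = 0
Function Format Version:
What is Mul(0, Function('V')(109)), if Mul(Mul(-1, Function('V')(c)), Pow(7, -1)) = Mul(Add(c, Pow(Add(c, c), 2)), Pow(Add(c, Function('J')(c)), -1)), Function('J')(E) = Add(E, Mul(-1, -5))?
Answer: 0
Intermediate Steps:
Function('J')(E) = Add(5, E) (Function('J')(E) = Add(E, 5) = Add(5, E))
Function('V')(c) = Mul(-7, Pow(Add(5, Mul(2, c)), -1), Add(c, Mul(4, Pow(c, 2)))) (Function('V')(c) = Mul(-7, Mul(Add(c, Pow(Add(c, c), 2)), Pow(Add(c, Add(5, c)), -1))) = Mul(-7, Mul(Add(c, Pow(Mul(2, c), 2)), Pow(Add(5, Mul(2, c)), -1))) = Mul(-7, Mul(Add(c, Mul(4, Pow(c, 2))), Pow(Add(5, Mul(2, c)), -1))) = Mul(-7, Mul(Pow(Add(5, Mul(2, c)), -1), Add(c, Mul(4, Pow(c, 2))))) = Mul(-7, Pow(Add(5, Mul(2, c)), -1), Add(c, Mul(4, Pow(c, 2)))))
Mul(0, Function('V')(109)) = Mul(0, Mul(-7, 109, Pow(Add(5, Mul(2, 109)), -1), Add(1, Mul(4, 109)))) = Mul(0, Mul(-7, 109, Pow(Add(5, 218), -1), Add(1, 436))) = Mul(0, Mul(-7, 109, Pow(223, -1), 437)) = Mul(0, Mul(-7, 109, Rational(1, 223), 437)) = Mul(0, Rational(-333431, 223)) = 0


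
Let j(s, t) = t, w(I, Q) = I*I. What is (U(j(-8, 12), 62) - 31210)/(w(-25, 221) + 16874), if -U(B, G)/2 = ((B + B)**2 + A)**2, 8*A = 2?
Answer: -1854235/46664 ≈ -39.736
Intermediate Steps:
A = 1/4 (A = (1/8)*2 = 1/4 ≈ 0.25000)
w(I, Q) = I**2
U(B, G) = -2*(1/4 + 4*B**2)**2 (U(B, G) = -2*((B + B)**2 + 1/4)**2 = -2*((2*B)**2 + 1/4)**2 = -2*(4*B**2 + 1/4)**2 = -2*(1/4 + 4*B**2)**2)
(U(j(-8, 12), 62) - 31210)/(w(-25, 221) + 16874) = (-(1 + 16*12**2)**2/8 - 31210)/((-25)**2 + 16874) = (-(1 + 16*144)**2/8 - 31210)/(625 + 16874) = (-(1 + 2304)**2/8 - 31210)/17499 = (-1/8*2305**2 - 31210)*(1/17499) = (-1/8*5313025 - 31210)*(1/17499) = (-5313025/8 - 31210)*(1/17499) = -5562705/8*1/17499 = -1854235/46664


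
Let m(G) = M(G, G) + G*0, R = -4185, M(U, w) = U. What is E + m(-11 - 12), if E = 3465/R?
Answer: -2216/93 ≈ -23.828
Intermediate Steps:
m(G) = G (m(G) = G + G*0 = G + 0 = G)
E = -77/93 (E = 3465/(-4185) = 3465*(-1/4185) = -77/93 ≈ -0.82796)
E + m(-11 - 12) = -77/93 + (-11 - 12) = -77/93 - 23 = -2216/93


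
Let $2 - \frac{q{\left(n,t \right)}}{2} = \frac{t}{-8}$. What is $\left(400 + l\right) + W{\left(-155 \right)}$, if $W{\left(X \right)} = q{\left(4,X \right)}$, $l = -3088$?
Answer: $- \frac{10891}{4} \approx -2722.8$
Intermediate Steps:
$q{\left(n,t \right)} = 4 + \frac{t}{4}$ ($q{\left(n,t \right)} = 4 - 2 \frac{t}{-8} = 4 - 2 t \left(- \frac{1}{8}\right) = 4 - 2 \left(- \frac{t}{8}\right) = 4 + \frac{t}{4}$)
$W{\left(X \right)} = 4 + \frac{X}{4}$
$\left(400 + l\right) + W{\left(-155 \right)} = \left(400 - 3088\right) + \left(4 + \frac{1}{4} \left(-155\right)\right) = -2688 + \left(4 - \frac{155}{4}\right) = -2688 - \frac{139}{4} = - \frac{10891}{4}$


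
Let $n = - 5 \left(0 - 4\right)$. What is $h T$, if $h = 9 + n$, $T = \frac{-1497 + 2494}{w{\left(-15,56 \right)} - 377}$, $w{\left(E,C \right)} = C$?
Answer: $- \frac{28913}{321} \approx -90.072$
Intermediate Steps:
$n = 20$ ($n = \left(-5\right) \left(-4\right) = 20$)
$T = - \frac{997}{321}$ ($T = \frac{-1497 + 2494}{56 - 377} = \frac{997}{-321} = 997 \left(- \frac{1}{321}\right) = - \frac{997}{321} \approx -3.1059$)
$h = 29$ ($h = 9 + 20 = 29$)
$h T = 29 \left(- \frac{997}{321}\right) = - \frac{28913}{321}$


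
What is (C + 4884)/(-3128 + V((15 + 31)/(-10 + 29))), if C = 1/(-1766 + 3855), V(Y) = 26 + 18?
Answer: -10202677/6442476 ≈ -1.5837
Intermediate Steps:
V(Y) = 44
C = 1/2089 ≈ 0.00047870
(C + 4884)/(-3128 + V((15 + 31)/(-10 + 29))) = (1/2089 + 4884)/(-3128 + 44) = (10202677/2089)/(-3084) = (10202677/2089)*(-1/3084) = -10202677/6442476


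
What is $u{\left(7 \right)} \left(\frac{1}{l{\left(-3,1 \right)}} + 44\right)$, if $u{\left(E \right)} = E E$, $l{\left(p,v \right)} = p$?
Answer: $\frac{6419}{3} \approx 2139.7$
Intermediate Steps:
$u{\left(E \right)} = E^{2}$
$u{\left(7 \right)} \left(\frac{1}{l{\left(-3,1 \right)}} + 44\right) = 7^{2} \left(\frac{1}{-3} + 44\right) = 49 \left(- \frac{1}{3} + 44\right) = 49 \cdot \frac{131}{3} = \frac{6419}{3}$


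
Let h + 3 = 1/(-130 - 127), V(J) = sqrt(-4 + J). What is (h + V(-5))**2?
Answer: 1543/66049 - 4632*I/257 ≈ 0.023361 - 18.023*I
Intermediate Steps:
h = -772/257 (h = -3 + 1/(-130 - 127) = -3 + 1/(-257) = -3 - 1/257 = -772/257 ≈ -3.0039)
(h + V(-5))**2 = (-772/257 + sqrt(-4 - 5))**2 = (-772/257 + sqrt(-9))**2 = (-772/257 + 3*I)**2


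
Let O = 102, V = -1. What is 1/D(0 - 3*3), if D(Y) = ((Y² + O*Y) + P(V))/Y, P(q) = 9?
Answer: 1/92 ≈ 0.010870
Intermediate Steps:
D(Y) = (9 + Y² + 102*Y)/Y (D(Y) = ((Y² + 102*Y) + 9)/Y = (9 + Y² + 102*Y)/Y)
1/D(0 - 3*3) = 1/(102 + (0 - 3*3) + 9/(0 - 3*3)) = 1/(102 + (0 - 9) + 9/(0 - 9)) = 1/(102 - 9 + 9/(-9)) = 1/(102 - 9 + 9*(-⅑)) = 1/(102 - 9 - 1) = 1/92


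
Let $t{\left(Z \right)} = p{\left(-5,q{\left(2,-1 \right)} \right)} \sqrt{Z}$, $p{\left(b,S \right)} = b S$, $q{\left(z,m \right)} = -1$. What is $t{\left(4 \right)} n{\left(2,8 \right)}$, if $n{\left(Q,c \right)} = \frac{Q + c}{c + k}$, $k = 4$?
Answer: $\frac{25}{3} \approx 8.3333$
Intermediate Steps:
$n{\left(Q,c \right)} = \frac{Q + c}{4 + c}$ ($n{\left(Q,c \right)} = \frac{Q + c}{c + 4} = \frac{Q + c}{4 + c}$)
$p{\left(b,S \right)} = S b$
$t{\left(Z \right)} = 5 \sqrt{Z}$ ($t{\left(Z \right)} = \left(-1\right) \left(-5\right) \sqrt{Z} = 5 \sqrt{Z}$)
$t{\left(4 \right)} n{\left(2,8 \right)} = 5 \sqrt{4} \frac{2 + 8}{4 + 8} = 5 \cdot 2 \cdot \frac{1}{12} \cdot 10 = 10 \cdot \frac{1}{12} \cdot 10 = 10 \cdot \frac{5}{6} = \frac{25}{3}$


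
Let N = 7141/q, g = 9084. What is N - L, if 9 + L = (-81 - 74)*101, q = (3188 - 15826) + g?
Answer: 55662715/3554 ≈ 15662.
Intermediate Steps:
q = -3554 (q = (3188 - 15826) + 9084 = -12638 + 9084 = -3554)
N = -7141/3554 (N = 7141/(-3554) = 7141*(-1/3554) = -7141/3554 ≈ -2.0093)
L = -15664 (L = -9 + (-81 - 74)*101 = -9 - 155*101 = -9 - 15655 = -15664)
N - L = -7141/3554 - 1*(-15664) = -7141/3554 + 15664 = 55662715/3554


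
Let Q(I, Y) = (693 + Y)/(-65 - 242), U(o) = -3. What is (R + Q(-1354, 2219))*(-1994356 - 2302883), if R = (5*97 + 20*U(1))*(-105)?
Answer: 58884150705093/307 ≈ 1.9180e+11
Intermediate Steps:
Q(I, Y) = -693/307 - Y/307 (Q(I, Y) = (693 + Y)/(-307) = (693 + Y)*(-1/307) = -693/307 - Y/307)
R = -44625 (R = (5*97 + 20*(-3))*(-105) = (485 - 60)*(-105) = 425*(-105) = -44625)
(R + Q(-1354, 2219))*(-1994356 - 2302883) = (-44625 + (-693/307 - 1/307*2219))*(-1994356 - 2302883) = (-44625 + (-693/307 - 2219/307))*(-4297239) = (-44625 - 2912/307)*(-4297239) = -13702787/307*(-4297239) = 58884150705093/307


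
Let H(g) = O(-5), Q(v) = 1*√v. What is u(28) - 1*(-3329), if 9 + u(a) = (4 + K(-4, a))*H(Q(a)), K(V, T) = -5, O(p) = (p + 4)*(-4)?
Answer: 3316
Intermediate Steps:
Q(v) = √v
O(p) = -16 - 4*p (O(p) = (4 + p)*(-4) = -16 - 4*p)
H(g) = 4 (H(g) = -16 - 4*(-5) = -16 + 20 = 4)
u(a) = -13 (u(a) = -9 + (4 - 5)*4 = -9 - 1*4 = -9 - 4 = -13)
u(28) - 1*(-3329) = -13 - 1*(-3329) = -13 + 3329 = 3316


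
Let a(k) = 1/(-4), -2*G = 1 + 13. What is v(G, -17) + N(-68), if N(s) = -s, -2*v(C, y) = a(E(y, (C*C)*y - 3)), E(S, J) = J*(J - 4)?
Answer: 545/8 ≈ 68.125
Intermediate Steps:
G = -7 (G = -(1 + 13)/2 = -1/2*14 = -7)
E(S, J) = J*(-4 + J)
a(k) = -1/4
v(C, y) = 1/8 (v(C, y) = -1/2*(-1/4) = 1/8)
v(G, -17) + N(-68) = 1/8 - 1*(-68) = 1/8 + 68 = 545/8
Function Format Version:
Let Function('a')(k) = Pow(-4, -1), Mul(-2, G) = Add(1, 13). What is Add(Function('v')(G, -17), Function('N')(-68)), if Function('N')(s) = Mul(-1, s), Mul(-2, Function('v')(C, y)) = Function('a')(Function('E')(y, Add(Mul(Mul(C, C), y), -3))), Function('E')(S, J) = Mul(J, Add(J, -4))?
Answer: Rational(545, 8) ≈ 68.125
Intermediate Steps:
G = -7 (G = Mul(Rational(-1, 2), Add(1, 13)) = Mul(Rational(-1, 2), 14) = -7)
Function('E')(S, J) = Mul(J, Add(-4, J))
Function('a')(k) = Rational(-1, 4)
Function('v')(C, y) = Rational(1, 8) (Function('v')(C, y) = Mul(Rational(-1, 2), Rational(-1, 4)) = Rational(1, 8))
Add(Function('v')(G, -17), Function('N')(-68)) = Add(Rational(1, 8), Mul(-1, -68)) = Add(Rational(1, 8), 68) = Rational(545, 8)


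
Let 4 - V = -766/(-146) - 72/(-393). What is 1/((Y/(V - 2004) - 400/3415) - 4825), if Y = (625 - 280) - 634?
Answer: -13098522775/63200019011494 ≈ -0.00020726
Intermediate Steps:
V = -13673/9563 (V = 4 - (-766/(-146) - 72/(-393)) = 4 - (-766*(-1/146) - 72*(-1/393)) = 4 - (383/73 + 24/131) = 4 - 1*51925/9563 = 4 - 51925/9563 = -13673/9563 ≈ -1.4298)
Y = -289 (Y = 345 - 634 = -289)
1/((Y/(V - 2004) - 400/3415) - 4825) = 1/((-289/(-13673/9563 - 2004) - 400/3415) - 4825) = 1/((-289/(-19177925/9563) - 400*1/3415) - 4825) = 1/((-289*(-9563/19177925) - 80/683) - 4825) = 1/((2763707/19177925 - 80/683) - 4825) = 1/(353377881/13098522775 - 4825) = 1/(-63200019011494/13098522775) = -13098522775/63200019011494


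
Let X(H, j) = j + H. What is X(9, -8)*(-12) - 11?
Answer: -23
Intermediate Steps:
X(H, j) = H + j
X(9, -8)*(-12) - 11 = (9 - 8)*(-12) - 11 = 1*(-12) - 11 = -12 - 11 = -23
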